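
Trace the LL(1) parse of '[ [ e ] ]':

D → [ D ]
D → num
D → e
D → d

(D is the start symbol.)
LL(1) parsing maintains a stack (initially the start symbol over $) and the input. At each step: if the stack top is a terminal, match it against the current input token; if it is a non-terminal N, replace it with the RHS of M[N, lookahead] (the unique production whose predict set contains the lookahead).

Stack is shown with the top on the left.

Stack      Input        Action
------------------------------
D $        [ [ e ] ] $  output D → [ D ]
[ D ] $    [ [ e ] ] $  match '['
D ] $      [ e ] ] $    output D → [ D ]
[ D ] ] $  [ e ] ] $    match '['
D ] ] $    e ] ] $      output D → e
e ] ] $    e ] ] $      match 'e'
] ] $      ] ] $        match ']'
] $        ] $          match ']'
$          $            accept

The string is accepted.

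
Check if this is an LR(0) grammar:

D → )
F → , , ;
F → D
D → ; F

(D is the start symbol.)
Augment with D' → D and build the canonical LR(0) collection (I0 = CLOSURE({[D' → . D]}), then GOTO on every symbol after a dot until no new states appear). It has 9 states:
  I0: { [D → . )], [D → . ; F], [D' → . D] }  — shift
  I1: { [D → ) .] }  — reduce
  I2: { [D → . )], [D → . ; F], [D → ; . F], [F → . , , ;], [F → . D] }  — shift
  I3: { [D' → D .] }  — accept
  I4: { [F → , . , ;] }  — shift
  I5: { [F → D .] }  — reduce
  I6: { [D → ; F .] }  — reduce
  I7: { [F → , , . ;] }  — shift
  I8: { [F → , , ; .] }  — reduce

Every state is either a pure shift/goto state or contains exactly one complete item and nothing to shift — no conflicts. The grammar is LR(0).

Answer: Yes, the grammar is LR(0)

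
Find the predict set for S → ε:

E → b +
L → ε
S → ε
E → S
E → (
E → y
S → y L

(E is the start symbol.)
PREDICT(S → ε) = (FIRST(RHS) \ {ε}) ∪ (FOLLOW(S) if ε ∈ FIRST(RHS), i.e. RHS ⇒* ε)
The right-hand side is ε (FIRST(ε) = { ε }), so the predict set is FOLLOW(S) = { $ }
PREDICT(S → ε) = { $ }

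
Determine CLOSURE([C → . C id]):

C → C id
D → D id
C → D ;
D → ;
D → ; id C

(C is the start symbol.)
Start with: [C → . C id]
  [C → . C id] has the dot before C: add [C → . D ;]
  [C → . D ;] has the dot before D: add [D → . D id], [D → . ;], [D → . ; id C]
No further items can be added.

CLOSURE = { [C → . C id], [C → . D ;], [D → . ; id C], [D → . ;], [D → . D id] }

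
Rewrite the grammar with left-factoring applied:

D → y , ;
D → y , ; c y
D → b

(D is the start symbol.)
D → y , ; D'
D' → ε
D' → c y
D → b

Left-factoring transforms A → αβ₁ | αβ₂ into A → αA' and A' → β₁ | β₂
(α is the longest common prefix among the alternatives). Repeat until
no nonterminal has two alternatives with a common prefix.

Round 1: D has alternatives sharing prefix 'y , ;'. Introduce D': D → y , ; D'
  Add: D' → ε
  Add: D' → c y

No remaining common prefixes — done.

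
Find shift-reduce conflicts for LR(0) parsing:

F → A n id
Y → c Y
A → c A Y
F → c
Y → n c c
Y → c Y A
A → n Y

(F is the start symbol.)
A shift-reduce conflict occurs when an LR(0) state has both:
  - a complete (reduce) item [A → α .] (dot at the end), and
  - a shift item [B → β . c γ] (dot before a terminal).

Augment with F' → F and build the canonical LR(0) collection (I0 = CLOSURE({[F' → . F]}), then GOTO on every symbol after a dot until no new states appear). It has 17 states:
  I0: { [A → . c A Y], [A → . n Y], [F → . A n id], [F → . c], [F' → . F] }  — shift
  I1: { [F → A . n id] }  — shift
  I2: { [F' → F .] }  — accept
  I3: { [A → . c A Y], [A → . n Y], [A → c . A Y], [F → c .] }  — shift, reduce
  I4: { [A → n . Y], [Y → . c Y A], [Y → . c Y], [Y → . n c c] }  — shift
  I5: { [A → n Y .] }  — reduce
  I6: { [Y → . c Y A], [Y → . c Y], [Y → . n c c], [Y → c . Y A], [Y → c . Y] }  — shift
  I7: { [Y → n . c c] }  — shift
  I8: { [Y → n c . c] }  — shift
  I9: { [Y → n c c .] }  — reduce
  I10: { [A → . c A Y], [A → . n Y], [Y → c Y . A], [Y → c Y .] }  — shift, reduce
  I11: { [Y → c Y A .] }  — reduce
  I12: { [A → . c A Y], [A → . n Y], [A → c . A Y] }  — shift
  I13: { [A → c A . Y], [Y → . c Y A], [Y → . c Y], [Y → . n c c] }  — shift
  I14: { [A → c A Y .] }  — reduce
  I15: { [F → A n . id] }  — shift
  I16: { [F → A n id .] }  — reduce

I3 contains reduce item [F → c .] and shift items [A → . c A Y], [A → . n Y] — shift-reduce conflict.
I10 contains reduce item [Y → c Y .] and shift items [A → . c A Y], [A → . n Y] — shift-reduce conflict.

Answer: Yes — I3: [F → c .] vs [A → . c A Y]; I10: [Y → c Y .] vs [A → . c A Y]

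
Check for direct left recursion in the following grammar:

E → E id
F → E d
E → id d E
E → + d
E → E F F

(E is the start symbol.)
E → E id: LEFT RECURSIVE (starts with E)
F → E d: starts with E
E → id d E: starts with id
E → + d: starts with '+'
E → E F F: LEFT RECURSIVE (starts with E)

The grammar has direct left recursion on: E.

Answer: Yes, E is left-recursive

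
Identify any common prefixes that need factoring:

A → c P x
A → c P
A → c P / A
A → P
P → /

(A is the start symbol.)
Left-factoring is needed when two productions for the same non-terminal
share a common prefix on the right-hand side.

Productions for A:
  A → c P x
  A → c P
  A → c P / A
  A → P

Found common prefix 'c P' in productions for A

Answer: Yes, A has productions with common prefix 'c P'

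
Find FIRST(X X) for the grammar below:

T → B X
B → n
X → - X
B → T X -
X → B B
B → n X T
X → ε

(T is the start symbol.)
{ '-', 'n', ε }

FIRST sets of the non-terminals involved (from the grammar, by fixed-point iteration):
  FIRST(X) = { '-', 'n', ε }

To compute FIRST(X X), process the symbols left to right:
Symbol X is a non-terminal. Add FIRST(X) \ {ε} = { '-', 'n' }
X is nullable (ε ∈ FIRST(X)), continue to the next symbol.
Symbol X is a non-terminal. Add FIRST(X) \ {ε} = { '-', 'n' }
X is nullable (ε ∈ FIRST(X)), continue to the next symbol.
All symbols are nullable, so ε is in the result.
FIRST(X X) = { '-', 'n', ε }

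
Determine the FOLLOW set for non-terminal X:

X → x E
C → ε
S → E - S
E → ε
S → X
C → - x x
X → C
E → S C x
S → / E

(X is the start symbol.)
To compute FOLLOW(X), find every occurrence of X on a right-hand side N → α X β: add FIRST(β) \ {ε}, and if β is empty or nullable also add FOLLOW(N). Iterate to a fixed point.

X is the start symbol, so $ ∈ FOLLOW(X).
In S → X: X is at the end, add FOLLOW(S)

The FOLLOW sets referred to above (computed the same way, to a fixed point):
  FOLLOW(S) = { '-', 'x' }

Taking the union: FOLLOW(X) = { $, '-', 'x' }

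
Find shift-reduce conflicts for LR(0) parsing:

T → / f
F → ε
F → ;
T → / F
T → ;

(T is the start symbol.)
Yes — I1: [F → .] vs [F → . ;]

Augment with T' → T and build the canonical LR(0) collection (I0 = CLOSURE({[T' → . T]}), then GOTO on every symbol after a dot until no new states appear). It has 7 states:
  I0: { [T → . / F], [T → . / f], [T → . ;], [T' → . T] }  — shift
  I1: { [F → . ;], [F → .], [T → / . F], [T → / . f] }  — shift, reduce
  I2: { [T → ; .] }  — reduce
  I3: { [T' → T .] }  — accept
  I4: { [F → ; .] }  — reduce
  I5: { [T → / F .] }  — reduce
  I6: { [T → / f .] }  — reduce

I1 contains reduce item [F → .] and shift items [F → . ;], [T → / . f] — shift-reduce conflict.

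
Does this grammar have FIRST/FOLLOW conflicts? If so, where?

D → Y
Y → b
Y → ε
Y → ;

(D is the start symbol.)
No FIRST/FOLLOW conflicts.

A FIRST/FOLLOW conflict occurs when a non-terminal N has a nullable alternative N → β (β ⇒* ε) and another alternative N → α with FIRST(α) ∩ FOLLOW(N) ≠ ∅: on such a lookahead the parser cannot decide between expanding α and letting N vanish via β.

Nullable non-terminals: D, Y.
D has a nullable alternative but only one production, so nothing to check.

Y: nullable alternative(s) Y → ε; FOLLOW(Y) = { $ }
  Y → b: FIRST \ {ε} = { 'b' } — disjoint from FOLLOW(Y)
  Y → ε: FIRST \ {ε} = { } — this is the only nullable alternative, skip
  Y → ;: FIRST \ {ε} = { ';' } — disjoint from FOLLOW(Y)

No FIRST/FOLLOW conflicts found.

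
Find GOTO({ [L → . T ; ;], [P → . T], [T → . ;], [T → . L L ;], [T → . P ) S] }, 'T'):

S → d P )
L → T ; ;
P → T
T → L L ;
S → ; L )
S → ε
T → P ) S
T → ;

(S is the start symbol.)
GOTO(I, 'T') = CLOSURE({ [A → αX.β] : [A → α.Xβ] ∈ I, X = 'T' })

Items with dot before 'T', with the dot advanced:
  [L → . T ; ;] → [L → T . ; ;]
  [P → . T] → [P → T .]
Closure adds nothing (no advanced item has the dot before a non-terminal).

GOTO = { [L → T . ; ;], [P → T .] }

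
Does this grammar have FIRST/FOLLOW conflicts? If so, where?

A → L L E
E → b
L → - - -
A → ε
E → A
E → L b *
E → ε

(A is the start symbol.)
No FIRST/FOLLOW conflicts.

A FIRST/FOLLOW conflict occurs when a non-terminal N has a nullable alternative N → β (β ⇒* ε) and another alternative N → α with FIRST(α) ∩ FOLLOW(N) ≠ ∅: on such a lookahead the parser cannot decide between expanding α and letting N vanish via β.

Nullable non-terminals: A, E.
FIRST sets used below: FIRST(L) = { '-' }, FIRST(A) = { '-', ε }

A: nullable alternative(s) A → ε; FOLLOW(A) = { $ }
  A → L L E: FIRST \ {ε} = { '-' } — disjoint from FOLLOW(A)
  A → ε: FIRST \ {ε} = { } — this is the only nullable alternative, skip

E: nullable alternative(s) E → A, E → ε; FOLLOW(E) = { $ }
  E → b: FIRST \ {ε} = { 'b' } — disjoint from FOLLOW(E)
  E → A: FIRST \ {ε} = { '-' } — disjoint from FOLLOW(E)
  E → L b *: FIRST \ {ε} = { '-' } — disjoint from FOLLOW(E)
  E → ε: FIRST \ {ε} = { } — disjoint from FOLLOW(E)

L has no nullable alternative, so no FIRST/FOLLOW check is needed there.

No FIRST/FOLLOW conflicts found.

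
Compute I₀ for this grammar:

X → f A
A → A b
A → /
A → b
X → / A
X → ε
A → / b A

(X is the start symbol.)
{ [X → . / A], [X → . f A], [X → .], [X' → . X] }

First, augment the grammar with X' → X
I₀ = CLOSURE({ [X' → . X] }):
  [X' → . X] has the dot before X: add [X → . f A], [X → . / A], [X → .]
No further items can be added.

I₀ = { [X → . / A], [X → . f A], [X → .], [X' → . X] }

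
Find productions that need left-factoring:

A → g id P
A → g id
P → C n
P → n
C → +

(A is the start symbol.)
Left-factoring is needed when two productions for the same non-terminal
share a common prefix on the right-hand side.

Productions for A:
  A → g id P
  A → g id
Productions for P:
  P → C n
  P → n

Found common prefix 'g id' in productions for A

Answer: Yes, A has productions with common prefix 'g id'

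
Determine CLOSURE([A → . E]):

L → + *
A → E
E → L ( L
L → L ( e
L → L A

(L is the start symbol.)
{ [A → . E], [E → . L ( L], [L → . + *], [L → . L ( e], [L → . L A] }

To compute CLOSURE, for each item [A → α.Bβ] where B is a non-terminal, add [B → .γ] for all productions B → γ; repeat for the newly added items until nothing changes.

Start with: [A → . E]
  [A → . E] has the dot before E: add [E → . L ( L]
  [E → . L ( L] has the dot before L: add [L → . + *], [L → . L ( e], [L → . L A]
No further items can be added.

CLOSURE = { [A → . E], [E → . L ( L], [L → . + *], [L → . L ( e], [L → . L A] }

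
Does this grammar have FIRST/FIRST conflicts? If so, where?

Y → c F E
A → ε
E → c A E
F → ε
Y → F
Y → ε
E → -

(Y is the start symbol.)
Yes. Y → F / Y → ε on { ε }

A FIRST/FIRST conflict occurs when two productions N → α and N → β for the same non-terminal have FIRST(α) ∩ FIRST(β) ≠ ∅ (with ε ∈ FIRST of a nullable right-hand side, so two nullable alternatives also conflict).

FIRST sets of the non-terminals at (or reachable through a nullable prefix from) the front of some alternative:
  FIRST(F) = { ε }

Productions for Y:
  Y → c F E: FIRST = { 'c' }
  Y → F: FIRST = { ε }
  Y → ε: FIRST = { ε }
Productions for E:
  E → c A E: FIRST = { 'c' }
  E → -: FIRST = { '-' }
A, F have only one production, so no FIRST/FIRST conflict is possible there.

Conflict for Y: Y → F and Y → ε
  Overlap: { ε }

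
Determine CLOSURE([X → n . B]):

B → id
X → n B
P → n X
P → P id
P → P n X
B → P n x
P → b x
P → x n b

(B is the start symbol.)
Start with: [X → n . B]
  [X → n . B] has the dot before B: add [B → . id], [B → . P n x]
  [B → . P n x] has the dot before P: add [P → . n X], [P → . P id], [P → . P n X], [P → . b x], [P → . x n b]
No further items can be added.

CLOSURE = { [B → . P n x], [B → . id], [P → . P id], [P → . P n X], [P → . b x], [P → . n X], [P → . x n b], [X → n . B] }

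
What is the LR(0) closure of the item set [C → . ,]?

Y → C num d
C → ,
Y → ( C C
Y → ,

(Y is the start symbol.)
Start with: [C → . ,]
The dot precedes the terminal ',', so nothing is added.

CLOSURE = { [C → . ,] }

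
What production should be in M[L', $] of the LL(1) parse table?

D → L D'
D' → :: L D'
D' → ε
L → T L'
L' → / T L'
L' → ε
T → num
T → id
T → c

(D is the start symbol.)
To find M[L', $], we find productions for L' where $ is in the predict set (PREDICT(N → α) = (FIRST(α) \ {ε}) ∪ (FOLLOW(N) if α ⇒* ε)).

Relevant sets:
  FOLLOW(L') = { $, '::' }

L' → / T L': PREDICT = { '/' }
L' → ε: PREDICT = { $, '::' }
  $ is in predict set, so this production goes in M[L', $]

M[L', $] = L' → ε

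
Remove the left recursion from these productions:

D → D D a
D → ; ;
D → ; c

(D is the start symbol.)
D is directly left-recursive. The standard transformation for
  A → A α₁ | ... | A α_m | β₁ | ... | β_n
is
  A  → β₁ A' | ... | β_n A'
  A' → α₁ A' | ... | α_m A' | ε

D → ; ; becomes D → ; ; D'
D → ; c becomes D → ; c D'
D → D D a becomes D' → D a D'
Add D' → ε

Resulting grammar:
D → ; ; D'
D → ; c D'
D' → D a D'
D' → ε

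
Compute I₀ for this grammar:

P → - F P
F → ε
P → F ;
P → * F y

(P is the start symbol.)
{ [F → .], [P → . * F y], [P → . - F P], [P → . F ;], [P' → . P] }

First, augment the grammar with P' → P
I₀ = CLOSURE({ [P' → . P] }):
  [P' → . P] has the dot before P: add [P → . - F P], [P → . F ;], [P → . * F y]
  [P → . F ;] has the dot before F: add [F → .]
No further items can be added.

I₀ = { [F → .], [P → . * F y], [P → . - F P], [P → . F ;], [P' → . P] }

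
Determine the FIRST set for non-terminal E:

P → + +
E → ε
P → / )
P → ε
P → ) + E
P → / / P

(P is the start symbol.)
{ ε }

To compute FIRST(E), examine every production with E on the left-hand side, reading each right-hand side left to right until a non-nullable symbol is reached.

From E → ε:
  - ε-production, so ε ∈ FIRST(E)

Collecting: FIRST(E) = { ε }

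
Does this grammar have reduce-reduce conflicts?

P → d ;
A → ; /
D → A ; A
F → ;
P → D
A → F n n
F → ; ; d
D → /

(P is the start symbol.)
A reduce-reduce conflict occurs when an LR(0) state has two complete items [A → α .] and [B → β .] — both call for a reduction, and with no lookahead the parser cannot choose between them.

Augment with P' → P and build the canonical LR(0) collection (I0 = CLOSURE({[P' → . P]}), then GOTO on every symbol after a dot until no new states appear). It has 16 states:
  I0: { [A → . ; /], [A → . F n n], [D → . /], [D → . A ; A], [F → . ; ; d], [F → . ;], [P → . D], [P → . d ;], [P' → . P] }  — shift
  I1: { [D → / .] }  — reduce
  I2: { [A → ; . /], [F → ; . ; d], [F → ; .] }  — shift, reduce
  I3: { [D → A . ; A] }  — shift
  I4: { [P → D .] }  — reduce
  I5: { [A → F . n n] }  — shift
  I6: { [P' → P .] }  — accept
  I7: { [P → d . ;] }  — shift
  I8: { [P → d ; .] }  — reduce
  I9: { [A → F n . n] }  — shift
  I10: { [A → F n n .] }  — reduce
  I11: { [A → . ; /], [A → . F n n], [D → A ; . A], [F → . ; ; d], [F → . ;] }  — shift
  I12: { [D → A ; A .] }  — reduce
  I13: { [A → ; / .] }  — reduce
  I14: { [F → ; ; . d] }  — shift
  I15: { [F → ; ; d .] }  — reduce

No state contains more than one complete item.

Answer: No reduce-reduce conflicts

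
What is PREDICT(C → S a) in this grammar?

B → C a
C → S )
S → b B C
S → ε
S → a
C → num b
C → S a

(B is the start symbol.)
PREDICT(C → S a) = (FIRST(RHS) \ {ε}) ∪ (FOLLOW(C) if ε ∈ FIRST(RHS), i.e. RHS ⇒* ε)
FIRST(S) = { 'a', 'b', ε }
FIRST(S a) = { 'a', 'b' }
ε ∉ FIRST(S a), so FOLLOW(C) is not added.
PREDICT(C → S a) = { 'a', 'b' }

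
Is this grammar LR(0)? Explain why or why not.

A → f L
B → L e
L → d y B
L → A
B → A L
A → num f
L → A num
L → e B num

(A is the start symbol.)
Augment with A' → A and build the canonical LR(0) collection (I0 = CLOSURE({[A' → . A]}), then GOTO on every symbol after a dot until no new states appear). It has 19 states:
  I0: { [A → . f L], [A → . num f], [A' → . A] }  — shift
  I1: { [A' → A .] }  — accept
  I2: { [A → . f L], [A → . num f], [A → f . L], [L → . A num], [L → . A], [L → . d y B], [L → . e B num] }  — shift
  I3: { [A → num . f] }  — shift
  I4: { [A → num f .] }  — reduce
  I5: { [L → A . num], [L → A .] }  — shift, reduce
  I6: { [A → f L .] }  — reduce
  I7: { [L → d . y B] }  — shift
  I8: { [A → . f L], [A → . num f], [B → . A L], [B → . L e], [L → . A num], [L → . A], [L → . d y B], [L → . e B num], [L → e . B num] }  — shift
  I9: { [A → . f L], [A → . num f], [B → A . L], [L → . A num], [L → . A], [L → . d y B], [L → . e B num], [L → A . num], [L → A .] }  — shift, reduce
  I10: { [L → e B . num] }  — shift
  I11: { [B → L . e] }  — shift
  I12: { [B → L e .] }  — reduce
  I13: { [L → e B num .] }  — reduce
  I14: { [B → A L .] }  — reduce
  I15: { [A → num . f], [L → A num .] }  — shift, reduce
  I16: { [A → . f L], [A → . num f], [B → . A L], [B → . L e], [L → . A num], [L → . A], [L → . d y B], [L → . e B num], [L → d y . B] }  — shift
  I17: { [L → d y B .] }  — reduce
  I18: { [L → A num .] }  — reduce

Conflict in state I5:
  Shift-reduce conflict between [L → A .] and [L → A . num]
So the grammar is NOT LR(0).

Answer: No. Shift-reduce conflict between [L → A .] and [L → A . num]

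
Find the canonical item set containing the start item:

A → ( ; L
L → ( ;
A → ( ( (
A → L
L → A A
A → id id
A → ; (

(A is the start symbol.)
First, augment the grammar with A' → A
I₀ = CLOSURE({ [A' → . A] }):
  [A' → . A] has the dot before A: add [A → . ( ; L], [A → . ( ( (], [A → . L], [A → . id id], [A → . ; (]
  [A → . L] has the dot before L: add [L → . ( ;], [L → . A A]
No further items can be added.

I₀ = { [A → . ( ( (], [A → . ( ; L], [A → . ; (], [A → . L], [A → . id id], [A' → . A], [L → . ( ;], [L → . A A] }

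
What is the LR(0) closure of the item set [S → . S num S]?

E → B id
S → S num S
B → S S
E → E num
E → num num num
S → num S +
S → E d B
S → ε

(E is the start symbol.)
To compute CLOSURE, for each item [A → α.Bβ] where B is a non-terminal, add [B → .γ] for all productions B → γ; repeat for the newly added items until nothing changes.

Start with: [S → . S num S]
  [S → . S num S] has the dot before S: add [S → . num S +], [S → . E d B], [S → .]
  [S → . E d B] has the dot before E: add [E → . B id], [E → . E num], [E → . num num num]
  [E → . B id] has the dot before B: add [B → . S S]
No further items can be added.

CLOSURE = { [B → . S S], [E → . B id], [E → . E num], [E → . num num num], [S → . E d B], [S → . S num S], [S → . num S +], [S → .] }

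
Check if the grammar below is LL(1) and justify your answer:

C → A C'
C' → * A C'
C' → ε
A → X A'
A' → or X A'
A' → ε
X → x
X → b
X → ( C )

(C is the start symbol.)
Relevant sets:
  FOLLOW(C') = { $, ')' }
  FOLLOW(A') = { $, ')', '*' }

For C':
  PREDICT(C' → '*' A C') = { '*' }
  PREDICT(C' → ε) = { $, ')' }
For A':
  PREDICT(A' → or X A') = { 'or' }
  PREDICT(A' → ε) = { $, ')', '*' }
For X:
  PREDICT(X → x) = { 'x' }
  PREDICT(X → b) = { 'b' }
  PREDICT(X → '(' C ')') = { '(' }
C, A have a single production, so nothing to check there.

All predict sets are disjoint. The grammar IS LL(1).

Answer: Yes, the grammar is LL(1).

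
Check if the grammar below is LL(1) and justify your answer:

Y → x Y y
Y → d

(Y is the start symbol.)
For Y:
  PREDICT(Y → x Y y) = { 'x' }
  PREDICT(Y → d) = { 'd' }

All predict sets are disjoint. The grammar IS LL(1).

Answer: Yes, the grammar is LL(1).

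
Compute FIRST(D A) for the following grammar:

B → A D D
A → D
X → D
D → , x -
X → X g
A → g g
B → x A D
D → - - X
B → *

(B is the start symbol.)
FIRST sets of the non-terminals involved (from the grammar, by fixed-point iteration):
  FIRST(D) = { ',', '-' }

To compute FIRST(D A), process the symbols left to right:
Symbol D is a non-terminal. Add FIRST(D) \ {ε} = { ',', '-' }
D is not nullable (ε ∉ FIRST(D)), so stop here.
FIRST(D A) = { ',', '-' }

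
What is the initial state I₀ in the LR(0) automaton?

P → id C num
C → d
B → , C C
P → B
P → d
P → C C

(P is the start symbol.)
{ [B → . , C C], [C → . d], [P → . B], [P → . C C], [P → . d], [P → . id C num], [P' → . P] }

First, augment the grammar with P' → P
I₀ = CLOSURE({ [P' → . P] }):
  [P' → . P] has the dot before P: add [P → . id C num], [P → . B], [P → . d], [P → . C C]
  [P → . B] has the dot before B: add [B → . , C C]
  [P → . C C] has the dot before C: add [C → . d]
No further items can be added.

I₀ = { [B → . , C C], [C → . d], [P → . B], [P → . C C], [P → . d], [P → . id C num], [P' → . P] }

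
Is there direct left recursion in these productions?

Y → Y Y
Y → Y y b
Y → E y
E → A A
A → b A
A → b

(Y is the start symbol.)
Yes, Y is left-recursive

Direct left recursion occurs when N → N α for some non-terminal N (the right-hand side begins with the left-hand side itself).

Y → Y Y: LEFT RECURSIVE (starts with Y)
Y → Y y b: LEFT RECURSIVE (starts with Y)
Y → E y: starts with E
E → A A: starts with A
A → b A: starts with b
A → b: starts with b

The grammar has direct left recursion on: Y.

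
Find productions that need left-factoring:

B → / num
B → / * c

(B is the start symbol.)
Yes, B has productions with common prefix '/'

Left-factoring is needed when two productions for the same non-terminal
share a common prefix on the right-hand side.

Productions for B:
  B → / num
  B → / * c

Found common prefix '/' in productions for B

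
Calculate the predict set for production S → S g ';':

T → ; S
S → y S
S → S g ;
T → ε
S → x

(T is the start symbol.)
PREDICT(S → S g ';') = (FIRST(RHS) \ {ε}) ∪ (FOLLOW(S) if ε ∈ FIRST(RHS), i.e. RHS ⇒* ε)
FIRST(S) = { 'x', 'y' }
FIRST(S g ';') = { 'x', 'y' }
ε ∉ FIRST(S g ';'), so FOLLOW(S) is not added.
PREDICT(S → S g ';') = { 'x', 'y' }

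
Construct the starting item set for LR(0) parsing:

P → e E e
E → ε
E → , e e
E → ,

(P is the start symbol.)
{ [P → . e E e], [P' → . P] }

First, augment the grammar with P' → P
I₀ = CLOSURE({ [P' → . P] }):
  [P' → . P] has the dot before P: add [P → . e E e]
No further items can be added.

I₀ = { [P → . e E e], [P' → . P] }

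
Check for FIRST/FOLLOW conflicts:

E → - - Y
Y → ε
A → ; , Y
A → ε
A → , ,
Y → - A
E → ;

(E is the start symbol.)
No FIRST/FOLLOW conflicts.

Nullable non-terminals: A, Y.

A: nullable alternative(s) A → ε; FOLLOW(A) = { $ }
  A → ; , Y: FIRST \ {ε} = { ';' } — disjoint from FOLLOW(A)
  A → ε: FIRST \ {ε} = { } — this is the only nullable alternative, skip
  A → , ,: FIRST \ {ε} = { ',' } — disjoint from FOLLOW(A)

Y: nullable alternative(s) Y → ε; FOLLOW(Y) = { $ }
  Y → ε: FIRST \ {ε} = { } — this is the only nullable alternative, skip
  Y → - A: FIRST \ {ε} = { '-' } — disjoint from FOLLOW(Y)

E has no nullable alternative, so no FIRST/FOLLOW check is needed there.

No FIRST/FOLLOW conflicts found.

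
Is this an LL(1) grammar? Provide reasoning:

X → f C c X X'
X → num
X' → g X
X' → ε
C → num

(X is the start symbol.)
No. Predict set conflict for X': { 'g' }

Relevant sets:
  FOLLOW(X') = { $, 'g' }

For X:
  PREDICT(X → f C c X X') = { 'f' }
  PREDICT(X → num) = { 'num' }
For X':
  PREDICT(X' → g X) = { 'g' }
  PREDICT(X' → ε) = { $, 'g' }
C has a single production, so nothing to check there.

Conflict found: Predict set conflict for X': { 'g' }
The grammar is NOT LL(1).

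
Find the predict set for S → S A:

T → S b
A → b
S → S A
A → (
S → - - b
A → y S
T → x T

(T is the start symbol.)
{ '-' }

PREDICT(S → S A) = (FIRST(RHS) \ {ε}) ∪ (FOLLOW(S) if ε ∈ FIRST(RHS), i.e. RHS ⇒* ε)
FIRST(S) = { '-' }
FIRST(S A) = { '-' }
ε ∉ FIRST(S A), so FOLLOW(S) is not added.
PREDICT(S → S A) = { '-' }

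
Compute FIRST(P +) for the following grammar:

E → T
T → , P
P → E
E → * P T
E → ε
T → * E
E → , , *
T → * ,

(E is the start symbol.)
{ '*', '+', ',' }

FIRST sets of the non-terminals involved (from the grammar, by fixed-point iteration):
  FIRST(P) = { '*', ',', ε }

To compute FIRST(P +), process the symbols left to right:
Symbol P is a non-terminal. Add FIRST(P) \ {ε} = { '*', ',' }
P is nullable (ε ∈ FIRST(P)), continue to the next symbol.
Symbol + is a terminal. Add '+' and stop.
FIRST(P +) = { '*', '+', ',' }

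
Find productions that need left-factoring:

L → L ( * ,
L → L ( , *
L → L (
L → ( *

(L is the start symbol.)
Left-factoring is needed when two productions for the same non-terminal
share a common prefix on the right-hand side.

Productions for L:
  L → L ( * ,
  L → L ( , *
  L → L (
  L → ( *

Found common prefix 'L (' in productions for L

Answer: Yes, L has productions with common prefix 'L ('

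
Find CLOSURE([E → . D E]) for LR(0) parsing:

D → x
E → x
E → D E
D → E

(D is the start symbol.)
Start with: [E → . D E]
  [E → . D E] has the dot before D: add [D → . x], [D → . E]
  [D → . E] has the dot before E: add [E → . x]
No further items can be added.

CLOSURE = { [D → . E], [D → . x], [E → . D E], [E → . x] }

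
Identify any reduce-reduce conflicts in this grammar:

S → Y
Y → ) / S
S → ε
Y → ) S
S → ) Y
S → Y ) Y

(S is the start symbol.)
Yes — I10: [S → ) Y .] vs [S → Y .]

A reduce-reduce conflict occurs when an LR(0) state has two complete items [A → α .] and [B → β .] — both call for a reduction, and with no lookahead the parser cannot choose between them.

Augment with S' → S and build the canonical LR(0) collection (I0 = CLOSURE({[S' → . S]}), then GOTO on every symbol after a dot until no new states appear). It has 11 states:
  I0: { [S → . ) Y], [S → . Y ) Y], [S → . Y], [S → .], [S' → . S], [Y → . ) / S], [Y → . ) S] }  — shift, reduce
  I1: { [S → ) . Y], [S → . ) Y], [S → . Y ) Y], [S → . Y], [S → .], [Y → ) . / S], [Y → ) . S], [Y → . ) / S], [Y → . ) S] }  — shift, reduce
  I2: { [S' → S .] }  — accept
  I3: { [S → Y . ) Y], [S → Y .] }  — shift, reduce
  I4: { [S → Y ) . Y], [Y → . ) / S], [Y → . ) S] }  — shift
  I5: { [S → . ) Y], [S → . Y ) Y], [S → . Y], [S → .], [Y → ) . / S], [Y → ) . S], [Y → . ) / S], [Y → . ) S] }  — shift, reduce
  I6: { [S → Y ) Y .] }  — reduce
  I7: { [S → . ) Y], [S → . Y ) Y], [S → . Y], [S → .], [Y → ) / . S], [Y → . ) / S], [Y → . ) S] }  — shift, reduce
  I8: { [Y → ) S .] }  — reduce
  I9: { [Y → ) / S .] }  — reduce
  I10: { [S → ) Y .], [S → Y . ) Y], [S → Y .] }  — shift, 2 reduces

I10 contains complete items [S → ) Y .], [S → Y .] — reduce-reduce conflict.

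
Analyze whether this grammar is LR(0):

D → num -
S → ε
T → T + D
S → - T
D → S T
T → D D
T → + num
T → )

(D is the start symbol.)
No. Shift-reduce conflict between [S → .] and [D → . num -]

Augment with D' → D and build the canonical LR(0) collection (I0 = CLOSURE({[D' → . D]}), then GOTO on every symbol after a dot until no new states appear). It has 15 states:
  I0: { [D → . S T], [D → . num -], [D' → . D], [S → . - T], [S → .] }  — shift, reduce
  I1: { [D → . S T], [D → . num -], [S → - . T], [S → . - T], [S → .], [T → . )], [T → . + num], [T → . D D], [T → . T + D] }  — shift, reduce
  I2: { [D' → D .] }  — accept
  I3: { [D → . S T], [D → . num -], [D → S . T], [S → . - T], [S → .], [T → . )], [T → . + num], [T → . D D], [T → . T + D] }  — shift, reduce
  I4: { [D → num . -] }  — shift
  I5: { [D → num - .] }  — reduce
  I6: { [T → ) .] }  — reduce
  I7: { [T → + . num] }  — shift
  I8: { [D → . S T], [D → . num -], [S → . - T], [S → .], [T → D . D] }  — shift, reduce
  I9: { [D → S T .], [T → T . + D] }  — shift, reduce
  I10: { [D → . S T], [D → . num -], [S → . - T], [S → .], [T → T + . D] }  — shift, reduce
  I11: { [T → T + D .] }  — reduce
  I12: { [T → D D .] }  — reduce
  I13: { [T → + num .] }  — reduce
  I14: { [S → - T .], [T → T . + D] }  — shift, reduce

Conflict in state I0:
  Shift-reduce conflict between [S → .] and [D → . num -]
So the grammar is NOT LR(0).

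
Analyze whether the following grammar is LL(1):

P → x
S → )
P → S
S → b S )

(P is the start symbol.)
Relevant sets:
  FIRST(S) = { ')', 'b' }

For P:
  PREDICT(P → x) = { 'x' }
  PREDICT(P → S) = { ')', 'b' }
For S:
  PREDICT(S → ')') = { ')' }
  PREDICT(S → b S ')') = { 'b' }

All predict sets are disjoint. The grammar IS LL(1).

Answer: Yes, the grammar is LL(1).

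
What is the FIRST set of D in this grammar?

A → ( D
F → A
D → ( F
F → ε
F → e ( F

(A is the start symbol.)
To compute FIRST(D), examine every production with D on the left-hand side, reading each right-hand side left to right until a non-nullable symbol is reached.

From D → ( F:
  - '(' is a terminal: add '(' and stop

Collecting: FIRST(D) = { '(' }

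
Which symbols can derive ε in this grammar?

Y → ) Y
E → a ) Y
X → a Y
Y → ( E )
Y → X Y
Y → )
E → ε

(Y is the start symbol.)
{ 'E' }

A non-terminal is nullable if it can derive ε (the empty string): either it has an ε-production, or it has a production whose right-hand side consists entirely of nullable non-terminals.

ε-productions: E → ε
So E is immediately nullable.
No further non-terminal can be added: every production for the remaining non-terminals contains a terminal or a non-nullable non-terminal.
Nullable = { 'E' }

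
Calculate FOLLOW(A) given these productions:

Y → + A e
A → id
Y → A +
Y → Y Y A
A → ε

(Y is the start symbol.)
{ $, '+', 'e', 'id' }

In Y → + A e: A is followed by e, add FIRST(e) \ {ε} = { 'e' }
In Y → A +: A is followed by '+', add FIRST('+') \ {ε} = { '+' }
In Y → Y Y A: A is at the end, add FOLLOW(Y)

The FOLLOW sets referred to above (computed the same way, to a fixed point):
  FOLLOW(Y) = { $, '+', 'id' }

Taking the union: FOLLOW(A) = { $, '+', 'e', 'id' }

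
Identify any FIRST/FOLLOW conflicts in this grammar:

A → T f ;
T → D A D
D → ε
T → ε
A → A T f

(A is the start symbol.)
A FIRST/FOLLOW conflict occurs when a non-terminal N has a nullable alternative N → β (β ⇒* ε) and another alternative N → α with FIRST(α) ∩ FOLLOW(N) ≠ ∅: on such a lookahead the parser cannot decide between expanding α and letting N vanish via β.

Nullable non-terminals: D, T.
FIRST sets used below: FIRST(D) = { ε }, FIRST(A) = { 'f' }
D has a nullable alternative but only one production, so nothing to check.

T: nullable alternative(s) T → ε; FOLLOW(T) = { 'f' }
  T → D A D: FIRST \ {ε} = { 'f' } — overlaps FOLLOW(T) on { 'f' }: CONFLICT
  T → ε: FIRST \ {ε} = { } — this is the only nullable alternative, skip

A has no nullable alternative, so no FIRST/FOLLOW check is needed there.

So the grammar has 1 FIRST/FOLLOW conflict (marked CONFLICT above).

Answer: Yes. T → D A D with FOLLOW(T) on { 'f' }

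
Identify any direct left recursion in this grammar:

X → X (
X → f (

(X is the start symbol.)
Yes, X is left-recursive

Direct left recursion occurs when N → N α for some non-terminal N (the right-hand side begins with the left-hand side itself).

X → X (: LEFT RECURSIVE (starts with X)
X → f (: starts with f

The grammar has direct left recursion on: X.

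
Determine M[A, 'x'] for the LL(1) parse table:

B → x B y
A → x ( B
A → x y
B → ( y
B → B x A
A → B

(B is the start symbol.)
To find M[A, 'x'], we find productions for A where 'x' is in the predict set (PREDICT(N → α) = (FIRST(α) \ {ε}) ∪ (FOLLOW(N) if α ⇒* ε)).

Relevant sets:
  FIRST(B) = { '(', 'x' }

A → x ( B: PREDICT = { 'x' }
  'x' is in predict set, so this production goes in M[A, 'x']
A → x y: PREDICT = { 'x' }
  'x' is in predict set, so this production goes in M[A, 'x']
A → B: PREDICT = { '(', 'x' }
  'x' is in predict set, so this production goes in M[A, 'x']

M[A, 'x'] = A → x ( B, A → x y, A → B  (a multiply-defined cell — the grammar is not LL(1))

Answer: A → x ( B, A → x y, A → B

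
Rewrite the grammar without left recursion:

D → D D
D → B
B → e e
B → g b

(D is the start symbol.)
D is directly left-recursive. The standard transformation for
  A → A α₁ | ... | A α_m | β₁ | ... | β_n
is
  A  → β₁ A' | ... | β_n A'
  A' → α₁ A' | ... | α_m A' | ε

D → B becomes D → B D'
D → D D becomes D' → D D'
Add D' → ε

Productions for other non-terminals are unchanged:
  B → e e
  B → g b

Resulting grammar:
D → B D'
D' → D D'
D' → ε
B → e e
B → g b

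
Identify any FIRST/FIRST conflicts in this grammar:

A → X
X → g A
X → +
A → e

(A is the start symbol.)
A FIRST/FIRST conflict occurs when two productions N → α and N → β for the same non-terminal have FIRST(α) ∩ FIRST(β) ≠ ∅ (with ε ∈ FIRST of a nullable right-hand side, so two nullable alternatives also conflict).

FIRST sets of the non-terminals at (or reachable through a nullable prefix from) the front of some alternative:
  FIRST(X) = { '+', 'g' }

Productions for A:
  A → X: FIRST = { '+', 'g' }
  A → e: FIRST = { 'e' }
Productions for X:
  X → g A: FIRST = { 'g' }
  X → +: FIRST = { '+' }

All alternatives of each non-terminal have pairwise disjoint FIRST sets.

Answer: No FIRST/FIRST conflicts.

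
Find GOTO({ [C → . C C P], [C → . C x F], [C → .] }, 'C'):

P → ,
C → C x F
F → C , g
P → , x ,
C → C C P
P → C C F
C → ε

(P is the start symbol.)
{ [C → . C C P], [C → . C x F], [C → .], [C → C . C P], [C → C . x F] }

GOTO(I, 'C') = CLOSURE({ [A → αX.β] : [A → α.Xβ] ∈ I, X = 'C' })

Items with dot before 'C', with the dot advanced:
  [C → . C C P] → [C → C . C P]
  [C → . C x F] → [C → C . x F]
Closure of the advanced items:
  [C → C . C P] has the dot before C: add [C → . C x F], [C → . C C P], [C → .]

GOTO = { [C → . C C P], [C → . C x F], [C → .], [C → C . C P], [C → C . x F] }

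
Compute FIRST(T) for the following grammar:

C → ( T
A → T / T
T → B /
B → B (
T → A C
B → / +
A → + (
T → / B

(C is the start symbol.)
To compute FIRST(T), examine every production with T on the left-hand side, reading each right-hand side left to right until a non-nullable symbol is reached.

FIRST sets of the other non-terminals involved (by the same procedure, iterated to a fixed point):
  FIRST(B) = { '/' }
  FIRST(A) = { '+', '/' }

From T → B /:
  - B is a non-terminal: add FIRST(B) \ {ε} = { '/' }
    B is not nullable, so stop
From T → A C:
  - A is a non-terminal: add FIRST(A) \ {ε} = { '+', '/' }
    A is not nullable, so stop
From T → / B:
  - '/' is a terminal: add '/' and stop

Collecting: FIRST(T) = { '+', '/' }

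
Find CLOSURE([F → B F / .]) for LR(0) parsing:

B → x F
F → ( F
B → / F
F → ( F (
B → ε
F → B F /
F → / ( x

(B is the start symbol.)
Start with: [F → B F / .]
The dot is at the end, so nothing is added.

CLOSURE = { [F → B F / .] }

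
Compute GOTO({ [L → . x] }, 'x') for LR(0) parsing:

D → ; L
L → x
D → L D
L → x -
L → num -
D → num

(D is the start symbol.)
GOTO(I, 'x') = CLOSURE({ [A → αX.β] : [A → α.Xβ] ∈ I, X = 'x' })

Items with dot before 'x', with the dot advanced:
  [L → . x] → [L → x .]
Closure adds nothing (no advanced item has the dot before a non-terminal).

GOTO = { [L → x .] }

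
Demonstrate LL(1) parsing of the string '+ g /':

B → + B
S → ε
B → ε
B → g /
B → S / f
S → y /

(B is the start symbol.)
LL(1) parsing maintains a stack (initially the start symbol over $) and the input. At each step: if the stack top is a terminal, match it against the current input token; if it is a non-terminal N, replace it with the RHS of M[N, lookahead] (the unique production whose predict set contains the lookahead).

Stack is shown with the top on the left.

Stack  Input    Action
----------------------
B $    + g / $  output B → + B
+ B $  + g / $  match '+'
B $    g / $    output B → g /
g / $  g / $    match 'g'
/ $    / $      match '/'
$      $        accept

The string is accepted.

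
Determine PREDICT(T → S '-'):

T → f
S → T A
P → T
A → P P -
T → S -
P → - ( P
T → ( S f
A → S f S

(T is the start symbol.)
PREDICT(T → S '-') = (FIRST(RHS) \ {ε}) ∪ (FOLLOW(T) if ε ∈ FIRST(RHS), i.e. RHS ⇒* ε)
FIRST(S) = { '(', 'f' }
FIRST(S '-') = { '(', 'f' }
ε ∉ FIRST(S '-'), so FOLLOW(T) is not added.
PREDICT(T → S '-') = { '(', 'f' }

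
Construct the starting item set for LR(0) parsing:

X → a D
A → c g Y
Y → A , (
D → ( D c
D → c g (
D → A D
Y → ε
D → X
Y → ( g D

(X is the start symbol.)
First, augment the grammar with X' → X
I₀ = CLOSURE({ [X' → . X] }):
  [X' → . X] has the dot before X: add [X → . a D]
No further items can be added.

I₀ = { [X → . a D], [X' → . X] }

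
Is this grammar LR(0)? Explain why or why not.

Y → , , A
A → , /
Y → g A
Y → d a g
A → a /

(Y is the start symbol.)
Yes, the grammar is LR(0)

A grammar is LR(0) if no state in the canonical LR(0) collection has:
  - both a shift item (dot before a terminal) and a complete item (shift-reduce conflict), or
  - two or more complete items (reduce-reduce conflict; the accept item [Y' → Y .] counts as a complete item here).

Augment with Y' → Y and build the canonical LR(0) collection (I0 = CLOSURE({[Y' → . Y]}), then GOTO on every symbol after a dot until no new states appear). It has 14 states:
  I0: { [Y → . , , A], [Y → . d a g], [Y → . g A], [Y' → . Y] }  — shift
  I1: { [Y → , . , A] }  — shift
  I2: { [Y' → Y .] }  — accept
  I3: { [Y → d . a g] }  — shift
  I4: { [A → . , /], [A → . a /], [Y → g . A] }  — shift
  I5: { [A → , . /] }  — shift
  I6: { [Y → g A .] }  — reduce
  I7: { [A → a . /] }  — shift
  I8: { [A → a / .] }  — reduce
  I9: { [A → , / .] }  — reduce
  I10: { [Y → d a . g] }  — shift
  I11: { [Y → d a g .] }  — reduce
  I12: { [A → . , /], [A → . a /], [Y → , , . A] }  — shift
  I13: { [Y → , , A .] }  — reduce

Every state is either a pure shift/goto state or contains exactly one complete item and nothing to shift — no conflicts. The grammar is LR(0).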